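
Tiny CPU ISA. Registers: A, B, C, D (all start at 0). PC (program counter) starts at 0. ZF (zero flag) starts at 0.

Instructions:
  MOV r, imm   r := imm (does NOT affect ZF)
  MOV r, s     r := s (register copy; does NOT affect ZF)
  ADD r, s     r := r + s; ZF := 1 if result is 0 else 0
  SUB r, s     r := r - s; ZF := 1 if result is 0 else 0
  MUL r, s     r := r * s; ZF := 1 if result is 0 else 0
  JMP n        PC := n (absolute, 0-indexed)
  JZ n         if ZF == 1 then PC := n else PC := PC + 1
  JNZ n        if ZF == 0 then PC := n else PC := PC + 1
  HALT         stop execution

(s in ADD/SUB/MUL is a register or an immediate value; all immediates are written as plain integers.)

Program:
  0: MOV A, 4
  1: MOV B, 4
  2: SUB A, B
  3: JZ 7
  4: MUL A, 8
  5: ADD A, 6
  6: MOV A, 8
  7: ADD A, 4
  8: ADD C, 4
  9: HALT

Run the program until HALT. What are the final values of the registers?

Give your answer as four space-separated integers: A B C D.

Answer: 4 4 4 0

Derivation:
Step 1: PC=0 exec 'MOV A, 4'. After: A=4 B=0 C=0 D=0 ZF=0 PC=1
Step 2: PC=1 exec 'MOV B, 4'. After: A=4 B=4 C=0 D=0 ZF=0 PC=2
Step 3: PC=2 exec 'SUB A, B'. After: A=0 B=4 C=0 D=0 ZF=1 PC=3
Step 4: PC=3 exec 'JZ 7'. After: A=0 B=4 C=0 D=0 ZF=1 PC=7
Step 5: PC=7 exec 'ADD A, 4'. After: A=4 B=4 C=0 D=0 ZF=0 PC=8
Step 6: PC=8 exec 'ADD C, 4'. After: A=4 B=4 C=4 D=0 ZF=0 PC=9
Step 7: PC=9 exec 'HALT'. After: A=4 B=4 C=4 D=0 ZF=0 PC=9 HALTED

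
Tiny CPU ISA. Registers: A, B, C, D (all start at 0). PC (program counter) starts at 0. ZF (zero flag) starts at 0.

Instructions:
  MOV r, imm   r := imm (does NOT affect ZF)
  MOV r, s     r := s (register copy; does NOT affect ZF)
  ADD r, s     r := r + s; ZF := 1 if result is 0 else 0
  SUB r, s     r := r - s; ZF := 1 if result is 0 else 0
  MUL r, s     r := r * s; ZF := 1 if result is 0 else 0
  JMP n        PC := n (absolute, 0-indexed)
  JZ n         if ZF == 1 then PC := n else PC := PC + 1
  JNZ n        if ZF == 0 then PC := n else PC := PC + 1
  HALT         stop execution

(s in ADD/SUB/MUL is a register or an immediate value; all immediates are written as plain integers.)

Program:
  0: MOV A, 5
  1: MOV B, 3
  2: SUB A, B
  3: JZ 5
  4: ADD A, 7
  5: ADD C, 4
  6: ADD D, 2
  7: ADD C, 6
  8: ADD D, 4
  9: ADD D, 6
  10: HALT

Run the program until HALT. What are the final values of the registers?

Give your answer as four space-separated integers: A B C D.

Answer: 9 3 10 12

Derivation:
Step 1: PC=0 exec 'MOV A, 5'. After: A=5 B=0 C=0 D=0 ZF=0 PC=1
Step 2: PC=1 exec 'MOV B, 3'. After: A=5 B=3 C=0 D=0 ZF=0 PC=2
Step 3: PC=2 exec 'SUB A, B'. After: A=2 B=3 C=0 D=0 ZF=0 PC=3
Step 4: PC=3 exec 'JZ 5'. After: A=2 B=3 C=0 D=0 ZF=0 PC=4
Step 5: PC=4 exec 'ADD A, 7'. After: A=9 B=3 C=0 D=0 ZF=0 PC=5
Step 6: PC=5 exec 'ADD C, 4'. After: A=9 B=3 C=4 D=0 ZF=0 PC=6
Step 7: PC=6 exec 'ADD D, 2'. After: A=9 B=3 C=4 D=2 ZF=0 PC=7
Step 8: PC=7 exec 'ADD C, 6'. After: A=9 B=3 C=10 D=2 ZF=0 PC=8
Step 9: PC=8 exec 'ADD D, 4'. After: A=9 B=3 C=10 D=6 ZF=0 PC=9
Step 10: PC=9 exec 'ADD D, 6'. After: A=9 B=3 C=10 D=12 ZF=0 PC=10
Step 11: PC=10 exec 'HALT'. After: A=9 B=3 C=10 D=12 ZF=0 PC=10 HALTED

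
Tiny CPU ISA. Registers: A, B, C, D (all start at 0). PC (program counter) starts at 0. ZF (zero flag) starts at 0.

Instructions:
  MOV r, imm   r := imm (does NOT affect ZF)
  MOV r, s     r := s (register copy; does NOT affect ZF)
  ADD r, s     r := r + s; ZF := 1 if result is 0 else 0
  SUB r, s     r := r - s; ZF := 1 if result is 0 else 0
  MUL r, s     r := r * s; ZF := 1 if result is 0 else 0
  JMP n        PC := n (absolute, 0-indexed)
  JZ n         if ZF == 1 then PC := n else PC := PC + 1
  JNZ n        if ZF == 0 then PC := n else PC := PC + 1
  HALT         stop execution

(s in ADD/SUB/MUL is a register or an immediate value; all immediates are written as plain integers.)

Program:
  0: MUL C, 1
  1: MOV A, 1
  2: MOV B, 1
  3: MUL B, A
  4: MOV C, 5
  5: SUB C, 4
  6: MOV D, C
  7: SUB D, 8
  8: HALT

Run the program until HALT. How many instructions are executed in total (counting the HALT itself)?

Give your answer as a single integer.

Answer: 9

Derivation:
Step 1: PC=0 exec 'MUL C, 1'. After: A=0 B=0 C=0 D=0 ZF=1 PC=1
Step 2: PC=1 exec 'MOV A, 1'. After: A=1 B=0 C=0 D=0 ZF=1 PC=2
Step 3: PC=2 exec 'MOV B, 1'. After: A=1 B=1 C=0 D=0 ZF=1 PC=3
Step 4: PC=3 exec 'MUL B, A'. After: A=1 B=1 C=0 D=0 ZF=0 PC=4
Step 5: PC=4 exec 'MOV C, 5'. After: A=1 B=1 C=5 D=0 ZF=0 PC=5
Step 6: PC=5 exec 'SUB C, 4'. After: A=1 B=1 C=1 D=0 ZF=0 PC=6
Step 7: PC=6 exec 'MOV D, C'. After: A=1 B=1 C=1 D=1 ZF=0 PC=7
Step 8: PC=7 exec 'SUB D, 8'. After: A=1 B=1 C=1 D=-7 ZF=0 PC=8
Step 9: PC=8 exec 'HALT'. After: A=1 B=1 C=1 D=-7 ZF=0 PC=8 HALTED
Total instructions executed: 9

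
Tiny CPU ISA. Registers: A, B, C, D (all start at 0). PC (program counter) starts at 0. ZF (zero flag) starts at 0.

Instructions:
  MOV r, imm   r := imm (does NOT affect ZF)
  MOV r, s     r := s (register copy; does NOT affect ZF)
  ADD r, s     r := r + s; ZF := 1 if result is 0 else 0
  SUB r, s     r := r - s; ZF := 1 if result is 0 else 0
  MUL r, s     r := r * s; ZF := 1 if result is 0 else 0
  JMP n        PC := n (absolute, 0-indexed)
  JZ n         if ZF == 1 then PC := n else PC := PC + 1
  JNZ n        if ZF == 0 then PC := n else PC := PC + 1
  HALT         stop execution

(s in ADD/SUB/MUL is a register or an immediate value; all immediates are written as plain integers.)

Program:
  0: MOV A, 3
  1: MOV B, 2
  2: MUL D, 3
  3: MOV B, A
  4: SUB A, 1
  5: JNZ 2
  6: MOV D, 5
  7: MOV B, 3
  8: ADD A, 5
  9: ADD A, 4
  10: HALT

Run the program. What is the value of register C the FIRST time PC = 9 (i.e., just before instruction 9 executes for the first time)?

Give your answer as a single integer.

Step 1: PC=0 exec 'MOV A, 3'. After: A=3 B=0 C=0 D=0 ZF=0 PC=1
Step 2: PC=1 exec 'MOV B, 2'. After: A=3 B=2 C=0 D=0 ZF=0 PC=2
Step 3: PC=2 exec 'MUL D, 3'. After: A=3 B=2 C=0 D=0 ZF=1 PC=3
Step 4: PC=3 exec 'MOV B, A'. After: A=3 B=3 C=0 D=0 ZF=1 PC=4
Step 5: PC=4 exec 'SUB A, 1'. After: A=2 B=3 C=0 D=0 ZF=0 PC=5
Step 6: PC=5 exec 'JNZ 2'. After: A=2 B=3 C=0 D=0 ZF=0 PC=2
Step 7: PC=2 exec 'MUL D, 3'. After: A=2 B=3 C=0 D=0 ZF=1 PC=3
Step 8: PC=3 exec 'MOV B, A'. After: A=2 B=2 C=0 D=0 ZF=1 PC=4
Step 9: PC=4 exec 'SUB A, 1'. After: A=1 B=2 C=0 D=0 ZF=0 PC=5
Step 10: PC=5 exec 'JNZ 2'. After: A=1 B=2 C=0 D=0 ZF=0 PC=2
Step 11: PC=2 exec 'MUL D, 3'. After: A=1 B=2 C=0 D=0 ZF=1 PC=3
Step 12: PC=3 exec 'MOV B, A'. After: A=1 B=1 C=0 D=0 ZF=1 PC=4
Step 13: PC=4 exec 'SUB A, 1'. After: A=0 B=1 C=0 D=0 ZF=1 PC=5
Step 14: PC=5 exec 'JNZ 2'. After: A=0 B=1 C=0 D=0 ZF=1 PC=6
Step 15: PC=6 exec 'MOV D, 5'. After: A=0 B=1 C=0 D=5 ZF=1 PC=7
Step 16: PC=7 exec 'MOV B, 3'. After: A=0 B=3 C=0 D=5 ZF=1 PC=8
Step 17: PC=8 exec 'ADD A, 5'. After: A=5 B=3 C=0 D=5 ZF=0 PC=9
First time PC=9: C=0

0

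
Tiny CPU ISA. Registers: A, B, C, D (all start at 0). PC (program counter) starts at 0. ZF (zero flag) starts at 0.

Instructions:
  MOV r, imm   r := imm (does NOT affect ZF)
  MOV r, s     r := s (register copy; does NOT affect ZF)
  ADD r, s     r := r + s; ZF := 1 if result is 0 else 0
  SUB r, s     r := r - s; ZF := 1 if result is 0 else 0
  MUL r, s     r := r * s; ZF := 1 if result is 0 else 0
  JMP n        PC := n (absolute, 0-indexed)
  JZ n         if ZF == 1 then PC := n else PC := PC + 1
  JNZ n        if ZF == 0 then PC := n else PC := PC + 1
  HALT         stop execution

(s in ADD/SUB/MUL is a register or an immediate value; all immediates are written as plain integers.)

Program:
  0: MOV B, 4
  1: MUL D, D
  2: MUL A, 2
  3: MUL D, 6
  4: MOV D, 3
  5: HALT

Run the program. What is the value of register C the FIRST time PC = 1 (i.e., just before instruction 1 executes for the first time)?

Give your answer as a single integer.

Step 1: PC=0 exec 'MOV B, 4'. After: A=0 B=4 C=0 D=0 ZF=0 PC=1
First time PC=1: C=0

0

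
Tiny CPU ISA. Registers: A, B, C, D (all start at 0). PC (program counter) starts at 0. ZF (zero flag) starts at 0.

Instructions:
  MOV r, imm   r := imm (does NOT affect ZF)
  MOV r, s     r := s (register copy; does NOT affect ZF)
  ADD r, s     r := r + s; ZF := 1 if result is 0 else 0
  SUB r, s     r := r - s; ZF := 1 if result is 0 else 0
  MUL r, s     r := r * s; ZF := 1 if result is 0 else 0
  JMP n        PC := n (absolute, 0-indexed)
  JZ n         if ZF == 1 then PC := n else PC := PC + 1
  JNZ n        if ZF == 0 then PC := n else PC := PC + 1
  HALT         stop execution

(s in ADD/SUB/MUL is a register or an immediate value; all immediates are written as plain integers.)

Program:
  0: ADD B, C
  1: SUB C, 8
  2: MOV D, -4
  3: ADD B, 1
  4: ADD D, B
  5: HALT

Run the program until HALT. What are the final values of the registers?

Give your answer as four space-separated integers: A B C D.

Step 1: PC=0 exec 'ADD B, C'. After: A=0 B=0 C=0 D=0 ZF=1 PC=1
Step 2: PC=1 exec 'SUB C, 8'. After: A=0 B=0 C=-8 D=0 ZF=0 PC=2
Step 3: PC=2 exec 'MOV D, -4'. After: A=0 B=0 C=-8 D=-4 ZF=0 PC=3
Step 4: PC=3 exec 'ADD B, 1'. After: A=0 B=1 C=-8 D=-4 ZF=0 PC=4
Step 5: PC=4 exec 'ADD D, B'. After: A=0 B=1 C=-8 D=-3 ZF=0 PC=5
Step 6: PC=5 exec 'HALT'. After: A=0 B=1 C=-8 D=-3 ZF=0 PC=5 HALTED

Answer: 0 1 -8 -3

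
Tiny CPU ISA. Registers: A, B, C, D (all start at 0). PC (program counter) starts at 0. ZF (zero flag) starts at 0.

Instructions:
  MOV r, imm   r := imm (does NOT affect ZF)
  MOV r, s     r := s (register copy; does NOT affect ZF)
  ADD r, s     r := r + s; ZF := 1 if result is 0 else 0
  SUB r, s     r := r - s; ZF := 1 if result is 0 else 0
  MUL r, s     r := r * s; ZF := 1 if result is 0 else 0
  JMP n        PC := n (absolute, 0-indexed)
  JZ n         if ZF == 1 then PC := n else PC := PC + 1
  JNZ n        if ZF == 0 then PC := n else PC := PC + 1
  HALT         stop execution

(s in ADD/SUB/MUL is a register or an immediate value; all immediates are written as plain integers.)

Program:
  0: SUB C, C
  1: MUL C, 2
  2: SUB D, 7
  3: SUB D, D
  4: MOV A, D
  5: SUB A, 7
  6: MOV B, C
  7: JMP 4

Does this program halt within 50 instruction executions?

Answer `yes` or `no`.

Step 1: PC=0 exec 'SUB C, C'. After: A=0 B=0 C=0 D=0 ZF=1 PC=1
Step 2: PC=1 exec 'MUL C, 2'. After: A=0 B=0 C=0 D=0 ZF=1 PC=2
Step 3: PC=2 exec 'SUB D, 7'. After: A=0 B=0 C=0 D=-7 ZF=0 PC=3
Step 4: PC=3 exec 'SUB D, D'. After: A=0 B=0 C=0 D=0 ZF=1 PC=4
Step 5: PC=4 exec 'MOV A, D'. After: A=0 B=0 C=0 D=0 ZF=1 PC=5
Step 6: PC=5 exec 'SUB A, 7'. After: A=-7 B=0 C=0 D=0 ZF=0 PC=6
Step 7: PC=6 exec 'MOV B, C'. After: A=-7 B=0 C=0 D=0 ZF=0 PC=7
Step 8: PC=7 exec 'JMP 4'. After: A=-7 B=0 C=0 D=0 ZF=0 PC=4
Step 9: PC=4 exec 'MOV A, D'. After: A=0 B=0 C=0 D=0 ZF=0 PC=5
Step 10: PC=5 exec 'SUB A, 7'. After: A=-7 B=0 C=0 D=0 ZF=0 PC=6
State after step 10 equals state after step 6: the program is in a cycle of length 4 and will never halt.

Answer: no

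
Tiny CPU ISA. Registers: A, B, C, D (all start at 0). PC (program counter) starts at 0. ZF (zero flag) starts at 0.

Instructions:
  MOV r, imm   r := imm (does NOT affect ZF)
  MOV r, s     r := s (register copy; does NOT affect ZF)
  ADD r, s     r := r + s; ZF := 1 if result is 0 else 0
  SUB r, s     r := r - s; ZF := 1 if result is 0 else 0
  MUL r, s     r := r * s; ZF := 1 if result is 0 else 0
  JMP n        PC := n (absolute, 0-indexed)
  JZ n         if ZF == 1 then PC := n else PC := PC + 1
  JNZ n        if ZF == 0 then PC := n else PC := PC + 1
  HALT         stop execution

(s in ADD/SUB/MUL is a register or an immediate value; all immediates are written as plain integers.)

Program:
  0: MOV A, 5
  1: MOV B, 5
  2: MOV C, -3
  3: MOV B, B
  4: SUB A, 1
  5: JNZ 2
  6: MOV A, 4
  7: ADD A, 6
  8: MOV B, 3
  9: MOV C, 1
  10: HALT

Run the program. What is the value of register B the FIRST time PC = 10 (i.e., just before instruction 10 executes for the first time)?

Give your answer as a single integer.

Step 1: PC=0 exec 'MOV A, 5'. After: A=5 B=0 C=0 D=0 ZF=0 PC=1
Step 2: PC=1 exec 'MOV B, 5'. After: A=5 B=5 C=0 D=0 ZF=0 PC=2
Step 3: PC=2 exec 'MOV C, -3'. After: A=5 B=5 C=-3 D=0 ZF=0 PC=3
Step 4: PC=3 exec 'MOV B, B'. After: A=5 B=5 C=-3 D=0 ZF=0 PC=4
Step 5: PC=4 exec 'SUB A, 1'. After: A=4 B=5 C=-3 D=0 ZF=0 PC=5
Step 6: PC=5 exec 'JNZ 2'. After: A=4 B=5 C=-3 D=0 ZF=0 PC=2
Step 7: PC=2 exec 'MOV C, -3'. After: A=4 B=5 C=-3 D=0 ZF=0 PC=3
Step 8: PC=3 exec 'MOV B, B'. After: A=4 B=5 C=-3 D=0 ZF=0 PC=4
Step 9: PC=4 exec 'SUB A, 1'. After: A=3 B=5 C=-3 D=0 ZF=0 PC=5
Step 10: PC=5 exec 'JNZ 2'. After: A=3 B=5 C=-3 D=0 ZF=0 PC=2
Step 11: PC=2 exec 'MOV C, -3'. After: A=3 B=5 C=-3 D=0 ZF=0 PC=3
Step 12: PC=3 exec 'MOV B, B'. After: A=3 B=5 C=-3 D=0 ZF=0 PC=4
Step 13: PC=4 exec 'SUB A, 1'. After: A=2 B=5 C=-3 D=0 ZF=0 PC=5
Step 14: PC=5 exec 'JNZ 2'. After: A=2 B=5 C=-3 D=0 ZF=0 PC=2
Step 15: PC=2 exec 'MOV C, -3'. After: A=2 B=5 C=-3 D=0 ZF=0 PC=3
Step 16: PC=3 exec 'MOV B, B'. After: A=2 B=5 C=-3 D=0 ZF=0 PC=4
Step 17: PC=4 exec 'SUB A, 1'. After: A=1 B=5 C=-3 D=0 ZF=0 PC=5
Step 18: PC=5 exec 'JNZ 2'. After: A=1 B=5 C=-3 D=0 ZF=0 PC=2
Step 19: PC=2 exec 'MOV C, -3'. After: A=1 B=5 C=-3 D=0 ZF=0 PC=3
Step 20: PC=3 exec 'MOV B, B'. After: A=1 B=5 C=-3 D=0 ZF=0 PC=4
Step 21: PC=4 exec 'SUB A, 1'. After: A=0 B=5 C=-3 D=0 ZF=1 PC=5
Step 22: PC=5 exec 'JNZ 2'. After: A=0 B=5 C=-3 D=0 ZF=1 PC=6
Step 23: PC=6 exec 'MOV A, 4'. After: A=4 B=5 C=-3 D=0 ZF=1 PC=7
Step 24: PC=7 exec 'ADD A, 6'. After: A=10 B=5 C=-3 D=0 ZF=0 PC=8
Step 25: PC=8 exec 'MOV B, 3'. After: A=10 B=3 C=-3 D=0 ZF=0 PC=9
Step 26: PC=9 exec 'MOV C, 1'. After: A=10 B=3 C=1 D=0 ZF=0 PC=10
First time PC=10: B=3

3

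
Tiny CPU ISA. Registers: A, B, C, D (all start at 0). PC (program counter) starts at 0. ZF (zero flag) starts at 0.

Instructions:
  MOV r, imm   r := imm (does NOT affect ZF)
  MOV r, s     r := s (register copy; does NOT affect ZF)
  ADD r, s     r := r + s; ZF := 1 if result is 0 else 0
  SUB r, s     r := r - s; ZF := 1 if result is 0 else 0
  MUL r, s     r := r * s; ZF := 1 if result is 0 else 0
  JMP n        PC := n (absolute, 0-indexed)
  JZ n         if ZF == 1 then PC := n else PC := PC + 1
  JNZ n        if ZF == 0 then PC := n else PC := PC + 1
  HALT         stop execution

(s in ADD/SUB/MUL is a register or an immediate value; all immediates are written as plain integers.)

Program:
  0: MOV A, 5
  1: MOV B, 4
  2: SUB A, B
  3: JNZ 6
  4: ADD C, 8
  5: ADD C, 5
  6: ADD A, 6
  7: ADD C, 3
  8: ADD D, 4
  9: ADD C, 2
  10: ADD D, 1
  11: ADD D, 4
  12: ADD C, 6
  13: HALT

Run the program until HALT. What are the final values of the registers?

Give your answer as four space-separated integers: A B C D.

Step 1: PC=0 exec 'MOV A, 5'. After: A=5 B=0 C=0 D=0 ZF=0 PC=1
Step 2: PC=1 exec 'MOV B, 4'. After: A=5 B=4 C=0 D=0 ZF=0 PC=2
Step 3: PC=2 exec 'SUB A, B'. After: A=1 B=4 C=0 D=0 ZF=0 PC=3
Step 4: PC=3 exec 'JNZ 6'. After: A=1 B=4 C=0 D=0 ZF=0 PC=6
Step 5: PC=6 exec 'ADD A, 6'. After: A=7 B=4 C=0 D=0 ZF=0 PC=7
Step 6: PC=7 exec 'ADD C, 3'. After: A=7 B=4 C=3 D=0 ZF=0 PC=8
Step 7: PC=8 exec 'ADD D, 4'. After: A=7 B=4 C=3 D=4 ZF=0 PC=9
Step 8: PC=9 exec 'ADD C, 2'. After: A=7 B=4 C=5 D=4 ZF=0 PC=10
Step 9: PC=10 exec 'ADD D, 1'. After: A=7 B=4 C=5 D=5 ZF=0 PC=11
Step 10: PC=11 exec 'ADD D, 4'. After: A=7 B=4 C=5 D=9 ZF=0 PC=12
Step 11: PC=12 exec 'ADD C, 6'. After: A=7 B=4 C=11 D=9 ZF=0 PC=13
Step 12: PC=13 exec 'HALT'. After: A=7 B=4 C=11 D=9 ZF=0 PC=13 HALTED

Answer: 7 4 11 9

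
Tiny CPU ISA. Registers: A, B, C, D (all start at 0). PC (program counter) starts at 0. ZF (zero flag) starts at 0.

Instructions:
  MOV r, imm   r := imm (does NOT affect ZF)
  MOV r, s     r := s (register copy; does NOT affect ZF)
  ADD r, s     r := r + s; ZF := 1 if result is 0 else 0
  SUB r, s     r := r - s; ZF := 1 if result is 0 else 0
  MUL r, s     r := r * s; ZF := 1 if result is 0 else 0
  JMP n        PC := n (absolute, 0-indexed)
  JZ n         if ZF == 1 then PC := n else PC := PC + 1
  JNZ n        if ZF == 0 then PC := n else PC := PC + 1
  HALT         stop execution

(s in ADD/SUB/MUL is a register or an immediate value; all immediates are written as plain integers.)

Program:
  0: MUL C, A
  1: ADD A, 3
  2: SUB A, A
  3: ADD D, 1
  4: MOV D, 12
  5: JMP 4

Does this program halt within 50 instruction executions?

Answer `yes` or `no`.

Step 1: PC=0 exec 'MUL C, A'. After: A=0 B=0 C=0 D=0 ZF=1 PC=1
Step 2: PC=1 exec 'ADD A, 3'. After: A=3 B=0 C=0 D=0 ZF=0 PC=2
Step 3: PC=2 exec 'SUB A, A'. After: A=0 B=0 C=0 D=0 ZF=1 PC=3
Step 4: PC=3 exec 'ADD D, 1'. After: A=0 B=0 C=0 D=1 ZF=0 PC=4
Step 5: PC=4 exec 'MOV D, 12'. After: A=0 B=0 C=0 D=12 ZF=0 PC=5
Step 6: PC=5 exec 'JMP 4'. After: A=0 B=0 C=0 D=12 ZF=0 PC=4
Step 7: PC=4 exec 'MOV D, 12'. After: A=0 B=0 C=0 D=12 ZF=0 PC=5
State after step 7 equals state after step 5: the program is in a cycle of length 2 and will never halt.

Answer: no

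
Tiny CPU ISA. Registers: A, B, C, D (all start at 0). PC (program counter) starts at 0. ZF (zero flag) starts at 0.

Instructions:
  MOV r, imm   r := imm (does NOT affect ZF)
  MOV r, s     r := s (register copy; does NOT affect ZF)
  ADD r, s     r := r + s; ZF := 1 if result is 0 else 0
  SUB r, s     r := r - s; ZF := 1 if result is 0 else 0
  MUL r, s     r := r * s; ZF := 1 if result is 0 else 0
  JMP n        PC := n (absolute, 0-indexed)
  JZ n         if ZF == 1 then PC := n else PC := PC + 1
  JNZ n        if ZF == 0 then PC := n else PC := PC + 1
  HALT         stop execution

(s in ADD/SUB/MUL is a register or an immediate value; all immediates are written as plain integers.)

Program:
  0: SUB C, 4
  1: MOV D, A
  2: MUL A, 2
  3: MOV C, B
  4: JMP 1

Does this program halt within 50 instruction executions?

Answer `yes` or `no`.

Step 1: PC=0 exec 'SUB C, 4'. After: A=0 B=0 C=-4 D=0 ZF=0 PC=1
Step 2: PC=1 exec 'MOV D, A'. After: A=0 B=0 C=-4 D=0 ZF=0 PC=2
Step 3: PC=2 exec 'MUL A, 2'. After: A=0 B=0 C=-4 D=0 ZF=1 PC=3
Step 4: PC=3 exec 'MOV C, B'. After: A=0 B=0 C=0 D=0 ZF=1 PC=4
Step 5: PC=4 exec 'JMP 1'. After: A=0 B=0 C=0 D=0 ZF=1 PC=1
Step 6: PC=1 exec 'MOV D, A'. After: A=0 B=0 C=0 D=0 ZF=1 PC=2
Step 7: PC=2 exec 'MUL A, 2'. After: A=0 B=0 C=0 D=0 ZF=1 PC=3
Step 8: PC=3 exec 'MOV C, B'. After: A=0 B=0 C=0 D=0 ZF=1 PC=4
State after step 8 equals state after step 4: the program is in a cycle of length 4 and will never halt.

Answer: no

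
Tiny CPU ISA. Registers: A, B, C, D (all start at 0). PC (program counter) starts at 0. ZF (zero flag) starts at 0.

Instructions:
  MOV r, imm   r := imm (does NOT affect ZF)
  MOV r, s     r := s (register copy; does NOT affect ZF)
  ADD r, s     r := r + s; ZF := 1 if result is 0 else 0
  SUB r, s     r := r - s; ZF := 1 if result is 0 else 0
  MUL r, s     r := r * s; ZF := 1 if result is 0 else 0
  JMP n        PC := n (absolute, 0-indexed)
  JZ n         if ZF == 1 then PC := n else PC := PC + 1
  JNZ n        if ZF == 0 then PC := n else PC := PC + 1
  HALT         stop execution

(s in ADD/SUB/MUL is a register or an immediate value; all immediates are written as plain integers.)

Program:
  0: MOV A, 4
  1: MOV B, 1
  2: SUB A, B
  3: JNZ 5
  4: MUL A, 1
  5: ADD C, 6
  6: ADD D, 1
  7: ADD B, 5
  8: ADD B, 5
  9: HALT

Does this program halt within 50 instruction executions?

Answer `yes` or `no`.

Answer: yes

Derivation:
Step 1: PC=0 exec 'MOV A, 4'. After: A=4 B=0 C=0 D=0 ZF=0 PC=1
Step 2: PC=1 exec 'MOV B, 1'. After: A=4 B=1 C=0 D=0 ZF=0 PC=2
Step 3: PC=2 exec 'SUB A, B'. After: A=3 B=1 C=0 D=0 ZF=0 PC=3
Step 4: PC=3 exec 'JNZ 5'. After: A=3 B=1 C=0 D=0 ZF=0 PC=5
Step 5: PC=5 exec 'ADD C, 6'. After: A=3 B=1 C=6 D=0 ZF=0 PC=6
Step 6: PC=6 exec 'ADD D, 1'. After: A=3 B=1 C=6 D=1 ZF=0 PC=7
Step 7: PC=7 exec 'ADD B, 5'. After: A=3 B=6 C=6 D=1 ZF=0 PC=8
Step 8: PC=8 exec 'ADD B, 5'. After: A=3 B=11 C=6 D=1 ZF=0 PC=9
Step 9: PC=9 exec 'HALT'. After: A=3 B=11 C=6 D=1 ZF=0 PC=9 HALTED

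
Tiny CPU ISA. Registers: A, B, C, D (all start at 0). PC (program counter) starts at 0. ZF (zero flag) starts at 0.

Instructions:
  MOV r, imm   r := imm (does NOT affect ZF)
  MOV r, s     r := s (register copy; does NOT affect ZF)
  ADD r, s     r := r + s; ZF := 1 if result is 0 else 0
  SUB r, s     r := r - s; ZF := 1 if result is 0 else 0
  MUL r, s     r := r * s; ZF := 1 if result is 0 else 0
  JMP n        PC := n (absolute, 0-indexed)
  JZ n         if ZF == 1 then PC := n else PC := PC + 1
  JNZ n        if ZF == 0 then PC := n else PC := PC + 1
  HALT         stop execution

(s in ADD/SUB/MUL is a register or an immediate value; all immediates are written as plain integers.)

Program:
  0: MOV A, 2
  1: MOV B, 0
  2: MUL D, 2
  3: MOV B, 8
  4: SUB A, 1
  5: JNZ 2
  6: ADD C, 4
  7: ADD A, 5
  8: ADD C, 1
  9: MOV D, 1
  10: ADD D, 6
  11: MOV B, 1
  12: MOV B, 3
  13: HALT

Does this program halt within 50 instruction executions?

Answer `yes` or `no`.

Answer: yes

Derivation:
Step 1: PC=0 exec 'MOV A, 2'. After: A=2 B=0 C=0 D=0 ZF=0 PC=1
Step 2: PC=1 exec 'MOV B, 0'. After: A=2 B=0 C=0 D=0 ZF=0 PC=2
Step 3: PC=2 exec 'MUL D, 2'. After: A=2 B=0 C=0 D=0 ZF=1 PC=3
Step 4: PC=3 exec 'MOV B, 8'. After: A=2 B=8 C=0 D=0 ZF=1 PC=4
Step 5: PC=4 exec 'SUB A, 1'. After: A=1 B=8 C=0 D=0 ZF=0 PC=5
Step 6: PC=5 exec 'JNZ 2'. After: A=1 B=8 C=0 D=0 ZF=0 PC=2
Step 7: PC=2 exec 'MUL D, 2'. After: A=1 B=8 C=0 D=0 ZF=1 PC=3
Step 8: PC=3 exec 'MOV B, 8'. After: A=1 B=8 C=0 D=0 ZF=1 PC=4
Step 9: PC=4 exec 'SUB A, 1'. After: A=0 B=8 C=0 D=0 ZF=1 PC=5
Step 10: PC=5 exec 'JNZ 2'. After: A=0 B=8 C=0 D=0 ZF=1 PC=6
Step 11: PC=6 exec 'ADD C, 4'. After: A=0 B=8 C=4 D=0 ZF=0 PC=7
Step 12: PC=7 exec 'ADD A, 5'. After: A=5 B=8 C=4 D=0 ZF=0 PC=8
Step 13: PC=8 exec 'ADD C, 1'. After: A=5 B=8 C=5 D=0 ZF=0 PC=9
Step 14: PC=9 exec 'MOV D, 1'. After: A=5 B=8 C=5 D=1 ZF=0 PC=10
Step 15: PC=10 exec 'ADD D, 6'. After: A=5 B=8 C=5 D=7 ZF=0 PC=11
Step 16: PC=11 exec 'MOV B, 1'. After: A=5 B=1 C=5 D=7 ZF=0 PC=12
Step 17: PC=12 exec 'MOV B, 3'. After: A=5 B=3 C=5 D=7 ZF=0 PC=13
Step 18: PC=13 exec 'HALT'. After: A=5 B=3 C=5 D=7 ZF=0 PC=13 HALTED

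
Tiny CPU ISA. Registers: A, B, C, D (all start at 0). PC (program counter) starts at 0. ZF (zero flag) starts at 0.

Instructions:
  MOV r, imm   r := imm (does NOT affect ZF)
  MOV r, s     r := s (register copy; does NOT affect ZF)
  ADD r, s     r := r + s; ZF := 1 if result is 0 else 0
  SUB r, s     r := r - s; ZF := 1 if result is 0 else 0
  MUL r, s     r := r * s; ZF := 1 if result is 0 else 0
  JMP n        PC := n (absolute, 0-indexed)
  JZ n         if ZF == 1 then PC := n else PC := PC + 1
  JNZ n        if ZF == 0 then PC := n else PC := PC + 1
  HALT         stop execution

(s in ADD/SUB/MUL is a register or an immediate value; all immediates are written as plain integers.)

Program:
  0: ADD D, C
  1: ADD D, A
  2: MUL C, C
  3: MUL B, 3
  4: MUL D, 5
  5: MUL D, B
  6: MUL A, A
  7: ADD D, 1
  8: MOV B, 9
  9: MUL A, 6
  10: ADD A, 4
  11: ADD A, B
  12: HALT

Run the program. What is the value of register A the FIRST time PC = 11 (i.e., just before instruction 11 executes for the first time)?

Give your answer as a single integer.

Step 1: PC=0 exec 'ADD D, C'. After: A=0 B=0 C=0 D=0 ZF=1 PC=1
Step 2: PC=1 exec 'ADD D, A'. After: A=0 B=0 C=0 D=0 ZF=1 PC=2
Step 3: PC=2 exec 'MUL C, C'. After: A=0 B=0 C=0 D=0 ZF=1 PC=3
Step 4: PC=3 exec 'MUL B, 3'. After: A=0 B=0 C=0 D=0 ZF=1 PC=4
Step 5: PC=4 exec 'MUL D, 5'. After: A=0 B=0 C=0 D=0 ZF=1 PC=5
Step 6: PC=5 exec 'MUL D, B'. After: A=0 B=0 C=0 D=0 ZF=1 PC=6
Step 7: PC=6 exec 'MUL A, A'. After: A=0 B=0 C=0 D=0 ZF=1 PC=7
Step 8: PC=7 exec 'ADD D, 1'. After: A=0 B=0 C=0 D=1 ZF=0 PC=8
Step 9: PC=8 exec 'MOV B, 9'. After: A=0 B=9 C=0 D=1 ZF=0 PC=9
Step 10: PC=9 exec 'MUL A, 6'. After: A=0 B=9 C=0 D=1 ZF=1 PC=10
Step 11: PC=10 exec 'ADD A, 4'. After: A=4 B=9 C=0 D=1 ZF=0 PC=11
First time PC=11: A=4

4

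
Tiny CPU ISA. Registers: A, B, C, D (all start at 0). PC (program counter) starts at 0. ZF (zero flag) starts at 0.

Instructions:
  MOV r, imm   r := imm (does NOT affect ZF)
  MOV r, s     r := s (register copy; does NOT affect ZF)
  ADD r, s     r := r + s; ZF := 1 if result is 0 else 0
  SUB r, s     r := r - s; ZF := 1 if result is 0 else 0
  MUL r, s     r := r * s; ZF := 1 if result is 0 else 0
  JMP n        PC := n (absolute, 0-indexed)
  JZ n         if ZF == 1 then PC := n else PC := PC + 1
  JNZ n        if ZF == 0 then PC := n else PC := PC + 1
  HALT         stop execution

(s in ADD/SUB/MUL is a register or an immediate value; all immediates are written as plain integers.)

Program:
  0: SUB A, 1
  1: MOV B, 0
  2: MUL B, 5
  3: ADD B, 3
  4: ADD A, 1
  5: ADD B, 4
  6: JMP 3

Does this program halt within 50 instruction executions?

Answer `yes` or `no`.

Step 1: PC=0 exec 'SUB A, 1'. After: A=-1 B=0 C=0 D=0 ZF=0 PC=1
Step 2: PC=1 exec 'MOV B, 0'. After: A=-1 B=0 C=0 D=0 ZF=0 PC=2
Step 3: PC=2 exec 'MUL B, 5'. After: A=-1 B=0 C=0 D=0 ZF=1 PC=3
Step 4: PC=3 exec 'ADD B, 3'. After: A=-1 B=3 C=0 D=0 ZF=0 PC=4
Step 5: PC=4 exec 'ADD A, 1'. After: A=0 B=3 C=0 D=0 ZF=1 PC=5
Step 6: PC=5 exec 'ADD B, 4'. After: A=0 B=7 C=0 D=0 ZF=0 PC=6
Step 7: PC=6 exec 'JMP 3'. After: A=0 B=7 C=0 D=0 ZF=0 PC=3
Step 8: PC=3 exec 'ADD B, 3'. After: A=0 B=10 C=0 D=0 ZF=0 PC=4
Step 9: PC=4 exec 'ADD A, 1'. After: A=1 B=10 C=0 D=0 ZF=0 PC=5
Step 10: PC=5 exec 'ADD B, 4'. After: A=1 B=14 C=0 D=0 ZF=0 PC=6
Step 11: PC=6 exec 'JMP 3'. After: A=1 B=14 C=0 D=0 ZF=0 PC=3
Step 12: PC=3 exec 'ADD B, 3'. After: A=1 B=17 C=0 D=0 ZF=0 PC=4
Step 13: PC=4 exec 'ADD A, 1'. After: A=2 B=17 C=0 D=0 ZF=0 PC=5
Step 14: PC=5 exec 'ADD B, 4'. After: A=2 B=21 C=0 D=0 ZF=0 PC=6
Step 15: PC=6 exec 'JMP 3'. After: A=2 B=21 C=0 D=0 ZF=0 PC=3
After 50 steps: not halted. PC revisits the same instructions with no path to HALT; will never halt.

Answer: no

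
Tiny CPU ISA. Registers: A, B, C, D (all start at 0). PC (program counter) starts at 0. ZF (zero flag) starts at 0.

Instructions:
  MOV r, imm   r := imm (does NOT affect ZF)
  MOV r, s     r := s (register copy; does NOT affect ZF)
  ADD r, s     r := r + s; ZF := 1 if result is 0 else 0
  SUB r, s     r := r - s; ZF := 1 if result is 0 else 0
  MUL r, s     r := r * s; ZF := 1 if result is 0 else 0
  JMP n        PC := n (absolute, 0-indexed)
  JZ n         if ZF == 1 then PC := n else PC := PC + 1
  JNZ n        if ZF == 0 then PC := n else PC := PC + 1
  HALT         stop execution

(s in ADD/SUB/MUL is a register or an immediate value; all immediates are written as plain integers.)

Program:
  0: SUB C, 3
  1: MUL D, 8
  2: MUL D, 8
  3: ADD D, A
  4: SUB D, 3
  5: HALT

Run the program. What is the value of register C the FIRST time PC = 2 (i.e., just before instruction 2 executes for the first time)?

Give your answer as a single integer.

Step 1: PC=0 exec 'SUB C, 3'. After: A=0 B=0 C=-3 D=0 ZF=0 PC=1
Step 2: PC=1 exec 'MUL D, 8'. After: A=0 B=0 C=-3 D=0 ZF=1 PC=2
First time PC=2: C=-3

-3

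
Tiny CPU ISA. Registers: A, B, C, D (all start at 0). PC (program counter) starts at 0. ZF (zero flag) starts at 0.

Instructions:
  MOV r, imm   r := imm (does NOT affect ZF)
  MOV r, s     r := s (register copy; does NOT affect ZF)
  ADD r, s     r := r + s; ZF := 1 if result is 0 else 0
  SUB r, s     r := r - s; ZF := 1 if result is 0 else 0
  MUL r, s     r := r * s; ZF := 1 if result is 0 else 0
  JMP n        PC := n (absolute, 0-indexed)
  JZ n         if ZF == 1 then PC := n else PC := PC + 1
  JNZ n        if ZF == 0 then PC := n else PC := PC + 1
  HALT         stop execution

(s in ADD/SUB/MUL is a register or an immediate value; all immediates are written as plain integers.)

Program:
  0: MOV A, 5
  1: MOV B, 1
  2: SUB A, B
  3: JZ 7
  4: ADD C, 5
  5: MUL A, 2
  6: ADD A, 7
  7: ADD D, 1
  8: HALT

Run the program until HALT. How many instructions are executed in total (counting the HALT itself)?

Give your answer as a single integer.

Step 1: PC=0 exec 'MOV A, 5'. After: A=5 B=0 C=0 D=0 ZF=0 PC=1
Step 2: PC=1 exec 'MOV B, 1'. After: A=5 B=1 C=0 D=0 ZF=0 PC=2
Step 3: PC=2 exec 'SUB A, B'. After: A=4 B=1 C=0 D=0 ZF=0 PC=3
Step 4: PC=3 exec 'JZ 7'. After: A=4 B=1 C=0 D=0 ZF=0 PC=4
Step 5: PC=4 exec 'ADD C, 5'. After: A=4 B=1 C=5 D=0 ZF=0 PC=5
Step 6: PC=5 exec 'MUL A, 2'. After: A=8 B=1 C=5 D=0 ZF=0 PC=6
Step 7: PC=6 exec 'ADD A, 7'. After: A=15 B=1 C=5 D=0 ZF=0 PC=7
Step 8: PC=7 exec 'ADD D, 1'. After: A=15 B=1 C=5 D=1 ZF=0 PC=8
Step 9: PC=8 exec 'HALT'. After: A=15 B=1 C=5 D=1 ZF=0 PC=8 HALTED
Total instructions executed: 9

Answer: 9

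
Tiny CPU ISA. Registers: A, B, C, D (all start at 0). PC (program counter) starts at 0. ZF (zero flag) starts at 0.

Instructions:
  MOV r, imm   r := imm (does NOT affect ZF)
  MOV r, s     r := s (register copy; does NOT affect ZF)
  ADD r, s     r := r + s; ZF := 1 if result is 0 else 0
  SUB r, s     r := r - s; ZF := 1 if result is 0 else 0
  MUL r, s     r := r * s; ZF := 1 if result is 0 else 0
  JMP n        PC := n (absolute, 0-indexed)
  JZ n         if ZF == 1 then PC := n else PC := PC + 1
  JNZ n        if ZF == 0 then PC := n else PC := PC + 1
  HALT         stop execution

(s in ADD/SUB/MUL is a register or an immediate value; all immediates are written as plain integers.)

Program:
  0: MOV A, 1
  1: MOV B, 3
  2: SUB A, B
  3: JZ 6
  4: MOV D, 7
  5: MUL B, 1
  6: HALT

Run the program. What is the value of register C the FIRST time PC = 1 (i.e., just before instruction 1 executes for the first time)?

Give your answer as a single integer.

Step 1: PC=0 exec 'MOV A, 1'. After: A=1 B=0 C=0 D=0 ZF=0 PC=1
First time PC=1: C=0

0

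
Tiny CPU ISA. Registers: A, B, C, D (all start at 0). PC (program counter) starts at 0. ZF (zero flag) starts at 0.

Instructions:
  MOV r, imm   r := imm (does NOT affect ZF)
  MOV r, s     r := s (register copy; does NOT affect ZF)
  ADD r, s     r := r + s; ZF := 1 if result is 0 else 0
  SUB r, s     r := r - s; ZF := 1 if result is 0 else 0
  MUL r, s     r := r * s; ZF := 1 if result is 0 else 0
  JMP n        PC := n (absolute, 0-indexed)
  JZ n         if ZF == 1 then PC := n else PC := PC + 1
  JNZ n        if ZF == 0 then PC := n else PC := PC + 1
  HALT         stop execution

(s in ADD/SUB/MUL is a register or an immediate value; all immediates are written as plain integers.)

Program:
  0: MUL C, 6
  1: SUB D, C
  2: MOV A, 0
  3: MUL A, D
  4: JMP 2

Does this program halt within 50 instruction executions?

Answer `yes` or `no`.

Answer: no

Derivation:
Step 1: PC=0 exec 'MUL C, 6'. After: A=0 B=0 C=0 D=0 ZF=1 PC=1
Step 2: PC=1 exec 'SUB D, C'. After: A=0 B=0 C=0 D=0 ZF=1 PC=2
Step 3: PC=2 exec 'MOV A, 0'. After: A=0 B=0 C=0 D=0 ZF=1 PC=3
Step 4: PC=3 exec 'MUL A, D'. After: A=0 B=0 C=0 D=0 ZF=1 PC=4
Step 5: PC=4 exec 'JMP 2'. After: A=0 B=0 C=0 D=0 ZF=1 PC=2
State after step 5 equals state after step 2: the program is in a cycle of length 3 and will never halt.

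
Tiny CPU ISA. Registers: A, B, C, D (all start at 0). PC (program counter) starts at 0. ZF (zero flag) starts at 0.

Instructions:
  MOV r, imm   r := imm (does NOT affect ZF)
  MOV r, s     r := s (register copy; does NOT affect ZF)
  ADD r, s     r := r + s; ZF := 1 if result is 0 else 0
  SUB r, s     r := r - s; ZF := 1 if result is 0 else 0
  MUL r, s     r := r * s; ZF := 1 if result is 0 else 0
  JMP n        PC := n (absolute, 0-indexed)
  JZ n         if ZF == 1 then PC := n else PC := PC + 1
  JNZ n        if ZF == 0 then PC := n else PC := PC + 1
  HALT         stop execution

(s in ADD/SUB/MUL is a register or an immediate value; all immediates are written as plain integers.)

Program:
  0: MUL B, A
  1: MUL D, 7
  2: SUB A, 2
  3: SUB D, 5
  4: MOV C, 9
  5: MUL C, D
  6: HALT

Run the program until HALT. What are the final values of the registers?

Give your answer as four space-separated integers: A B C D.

Answer: -2 0 -45 -5

Derivation:
Step 1: PC=0 exec 'MUL B, A'. After: A=0 B=0 C=0 D=0 ZF=1 PC=1
Step 2: PC=1 exec 'MUL D, 7'. After: A=0 B=0 C=0 D=0 ZF=1 PC=2
Step 3: PC=2 exec 'SUB A, 2'. After: A=-2 B=0 C=0 D=0 ZF=0 PC=3
Step 4: PC=3 exec 'SUB D, 5'. After: A=-2 B=0 C=0 D=-5 ZF=0 PC=4
Step 5: PC=4 exec 'MOV C, 9'. After: A=-2 B=0 C=9 D=-5 ZF=0 PC=5
Step 6: PC=5 exec 'MUL C, D'. After: A=-2 B=0 C=-45 D=-5 ZF=0 PC=6
Step 7: PC=6 exec 'HALT'. After: A=-2 B=0 C=-45 D=-5 ZF=0 PC=6 HALTED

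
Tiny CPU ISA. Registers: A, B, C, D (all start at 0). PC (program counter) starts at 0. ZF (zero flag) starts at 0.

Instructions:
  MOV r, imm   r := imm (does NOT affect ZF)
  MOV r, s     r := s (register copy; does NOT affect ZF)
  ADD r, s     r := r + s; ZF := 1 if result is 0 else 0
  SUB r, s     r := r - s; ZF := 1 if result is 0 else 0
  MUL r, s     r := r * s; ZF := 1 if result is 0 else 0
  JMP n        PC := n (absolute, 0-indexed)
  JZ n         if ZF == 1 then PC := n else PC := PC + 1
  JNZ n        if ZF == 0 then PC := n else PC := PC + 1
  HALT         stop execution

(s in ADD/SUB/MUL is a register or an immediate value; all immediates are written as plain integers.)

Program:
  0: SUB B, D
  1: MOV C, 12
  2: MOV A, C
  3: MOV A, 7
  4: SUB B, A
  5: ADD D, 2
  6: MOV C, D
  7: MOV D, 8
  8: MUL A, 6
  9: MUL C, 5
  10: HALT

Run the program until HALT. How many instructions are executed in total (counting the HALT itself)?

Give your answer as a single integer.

Step 1: PC=0 exec 'SUB B, D'. After: A=0 B=0 C=0 D=0 ZF=1 PC=1
Step 2: PC=1 exec 'MOV C, 12'. After: A=0 B=0 C=12 D=0 ZF=1 PC=2
Step 3: PC=2 exec 'MOV A, C'. After: A=12 B=0 C=12 D=0 ZF=1 PC=3
Step 4: PC=3 exec 'MOV A, 7'. After: A=7 B=0 C=12 D=0 ZF=1 PC=4
Step 5: PC=4 exec 'SUB B, A'. After: A=7 B=-7 C=12 D=0 ZF=0 PC=5
Step 6: PC=5 exec 'ADD D, 2'. After: A=7 B=-7 C=12 D=2 ZF=0 PC=6
Step 7: PC=6 exec 'MOV C, D'. After: A=7 B=-7 C=2 D=2 ZF=0 PC=7
Step 8: PC=7 exec 'MOV D, 8'. After: A=7 B=-7 C=2 D=8 ZF=0 PC=8
Step 9: PC=8 exec 'MUL A, 6'. After: A=42 B=-7 C=2 D=8 ZF=0 PC=9
Step 10: PC=9 exec 'MUL C, 5'. After: A=42 B=-7 C=10 D=8 ZF=0 PC=10
Step 11: PC=10 exec 'HALT'. After: A=42 B=-7 C=10 D=8 ZF=0 PC=10 HALTED
Total instructions executed: 11

Answer: 11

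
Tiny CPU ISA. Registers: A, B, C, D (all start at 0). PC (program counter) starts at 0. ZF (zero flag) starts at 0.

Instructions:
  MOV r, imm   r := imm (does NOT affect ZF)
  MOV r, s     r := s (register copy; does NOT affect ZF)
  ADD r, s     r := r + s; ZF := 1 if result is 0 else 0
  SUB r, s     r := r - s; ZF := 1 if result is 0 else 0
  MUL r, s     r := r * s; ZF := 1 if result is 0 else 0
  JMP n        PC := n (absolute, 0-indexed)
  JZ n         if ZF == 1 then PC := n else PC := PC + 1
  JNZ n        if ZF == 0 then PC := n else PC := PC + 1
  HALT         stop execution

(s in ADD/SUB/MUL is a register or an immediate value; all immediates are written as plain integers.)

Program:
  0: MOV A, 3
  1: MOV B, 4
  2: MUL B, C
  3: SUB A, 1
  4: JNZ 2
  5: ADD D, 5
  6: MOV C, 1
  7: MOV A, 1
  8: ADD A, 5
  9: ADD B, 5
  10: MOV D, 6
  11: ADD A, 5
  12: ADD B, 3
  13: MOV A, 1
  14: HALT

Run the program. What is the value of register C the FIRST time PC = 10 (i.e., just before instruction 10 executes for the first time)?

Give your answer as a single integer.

Step 1: PC=0 exec 'MOV A, 3'. After: A=3 B=0 C=0 D=0 ZF=0 PC=1
Step 2: PC=1 exec 'MOV B, 4'. After: A=3 B=4 C=0 D=0 ZF=0 PC=2
Step 3: PC=2 exec 'MUL B, C'. After: A=3 B=0 C=0 D=0 ZF=1 PC=3
Step 4: PC=3 exec 'SUB A, 1'. After: A=2 B=0 C=0 D=0 ZF=0 PC=4
Step 5: PC=4 exec 'JNZ 2'. After: A=2 B=0 C=0 D=0 ZF=0 PC=2
Step 6: PC=2 exec 'MUL B, C'. After: A=2 B=0 C=0 D=0 ZF=1 PC=3
Step 7: PC=3 exec 'SUB A, 1'. After: A=1 B=0 C=0 D=0 ZF=0 PC=4
Step 8: PC=4 exec 'JNZ 2'. After: A=1 B=0 C=0 D=0 ZF=0 PC=2
Step 9: PC=2 exec 'MUL B, C'. After: A=1 B=0 C=0 D=0 ZF=1 PC=3
Step 10: PC=3 exec 'SUB A, 1'. After: A=0 B=0 C=0 D=0 ZF=1 PC=4
Step 11: PC=4 exec 'JNZ 2'. After: A=0 B=0 C=0 D=0 ZF=1 PC=5
Step 12: PC=5 exec 'ADD D, 5'. After: A=0 B=0 C=0 D=5 ZF=0 PC=6
Step 13: PC=6 exec 'MOV C, 1'. After: A=0 B=0 C=1 D=5 ZF=0 PC=7
Step 14: PC=7 exec 'MOV A, 1'. After: A=1 B=0 C=1 D=5 ZF=0 PC=8
Step 15: PC=8 exec 'ADD A, 5'. After: A=6 B=0 C=1 D=5 ZF=0 PC=9
Step 16: PC=9 exec 'ADD B, 5'. After: A=6 B=5 C=1 D=5 ZF=0 PC=10
First time PC=10: C=1

1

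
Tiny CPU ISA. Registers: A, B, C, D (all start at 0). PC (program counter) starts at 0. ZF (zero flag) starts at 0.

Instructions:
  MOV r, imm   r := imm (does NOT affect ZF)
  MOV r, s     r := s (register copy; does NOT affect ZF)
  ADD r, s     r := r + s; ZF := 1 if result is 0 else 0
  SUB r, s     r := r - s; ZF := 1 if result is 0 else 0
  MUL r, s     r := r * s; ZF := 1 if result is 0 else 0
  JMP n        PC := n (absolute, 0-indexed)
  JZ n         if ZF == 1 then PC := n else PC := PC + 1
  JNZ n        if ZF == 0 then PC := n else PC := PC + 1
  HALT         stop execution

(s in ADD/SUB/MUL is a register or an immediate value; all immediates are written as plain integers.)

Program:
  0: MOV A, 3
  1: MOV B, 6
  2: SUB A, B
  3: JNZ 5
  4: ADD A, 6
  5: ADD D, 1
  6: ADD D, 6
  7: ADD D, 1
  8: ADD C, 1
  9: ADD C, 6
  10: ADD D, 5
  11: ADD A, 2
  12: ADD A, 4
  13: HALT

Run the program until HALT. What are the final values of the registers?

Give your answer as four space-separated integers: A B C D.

Step 1: PC=0 exec 'MOV A, 3'. After: A=3 B=0 C=0 D=0 ZF=0 PC=1
Step 2: PC=1 exec 'MOV B, 6'. After: A=3 B=6 C=0 D=0 ZF=0 PC=2
Step 3: PC=2 exec 'SUB A, B'. After: A=-3 B=6 C=0 D=0 ZF=0 PC=3
Step 4: PC=3 exec 'JNZ 5'. After: A=-3 B=6 C=0 D=0 ZF=0 PC=5
Step 5: PC=5 exec 'ADD D, 1'. After: A=-3 B=6 C=0 D=1 ZF=0 PC=6
Step 6: PC=6 exec 'ADD D, 6'. After: A=-3 B=6 C=0 D=7 ZF=0 PC=7
Step 7: PC=7 exec 'ADD D, 1'. After: A=-3 B=6 C=0 D=8 ZF=0 PC=8
Step 8: PC=8 exec 'ADD C, 1'. After: A=-3 B=6 C=1 D=8 ZF=0 PC=9
Step 9: PC=9 exec 'ADD C, 6'. After: A=-3 B=6 C=7 D=8 ZF=0 PC=10
Step 10: PC=10 exec 'ADD D, 5'. After: A=-3 B=6 C=7 D=13 ZF=0 PC=11
Step 11: PC=11 exec 'ADD A, 2'. After: A=-1 B=6 C=7 D=13 ZF=0 PC=12
Step 12: PC=12 exec 'ADD A, 4'. After: A=3 B=6 C=7 D=13 ZF=0 PC=13
Step 13: PC=13 exec 'HALT'. After: A=3 B=6 C=7 D=13 ZF=0 PC=13 HALTED

Answer: 3 6 7 13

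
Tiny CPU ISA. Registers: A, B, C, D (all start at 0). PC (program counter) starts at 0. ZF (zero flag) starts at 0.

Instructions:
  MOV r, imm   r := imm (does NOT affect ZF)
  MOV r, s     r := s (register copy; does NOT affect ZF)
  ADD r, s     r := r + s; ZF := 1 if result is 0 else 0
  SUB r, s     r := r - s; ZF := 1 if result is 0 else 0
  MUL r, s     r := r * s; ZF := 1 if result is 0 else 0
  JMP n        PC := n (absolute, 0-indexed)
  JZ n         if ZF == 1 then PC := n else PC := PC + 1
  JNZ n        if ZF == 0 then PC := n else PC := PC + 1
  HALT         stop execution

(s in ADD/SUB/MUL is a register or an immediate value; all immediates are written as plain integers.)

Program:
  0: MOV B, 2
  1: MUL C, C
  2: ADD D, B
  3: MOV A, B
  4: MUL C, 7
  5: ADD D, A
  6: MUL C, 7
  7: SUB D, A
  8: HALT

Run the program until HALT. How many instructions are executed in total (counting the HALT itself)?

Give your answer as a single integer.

Answer: 9

Derivation:
Step 1: PC=0 exec 'MOV B, 2'. After: A=0 B=2 C=0 D=0 ZF=0 PC=1
Step 2: PC=1 exec 'MUL C, C'. After: A=0 B=2 C=0 D=0 ZF=1 PC=2
Step 3: PC=2 exec 'ADD D, B'. After: A=0 B=2 C=0 D=2 ZF=0 PC=3
Step 4: PC=3 exec 'MOV A, B'. After: A=2 B=2 C=0 D=2 ZF=0 PC=4
Step 5: PC=4 exec 'MUL C, 7'. After: A=2 B=2 C=0 D=2 ZF=1 PC=5
Step 6: PC=5 exec 'ADD D, A'. After: A=2 B=2 C=0 D=4 ZF=0 PC=6
Step 7: PC=6 exec 'MUL C, 7'. After: A=2 B=2 C=0 D=4 ZF=1 PC=7
Step 8: PC=7 exec 'SUB D, A'. After: A=2 B=2 C=0 D=2 ZF=0 PC=8
Step 9: PC=8 exec 'HALT'. After: A=2 B=2 C=0 D=2 ZF=0 PC=8 HALTED
Total instructions executed: 9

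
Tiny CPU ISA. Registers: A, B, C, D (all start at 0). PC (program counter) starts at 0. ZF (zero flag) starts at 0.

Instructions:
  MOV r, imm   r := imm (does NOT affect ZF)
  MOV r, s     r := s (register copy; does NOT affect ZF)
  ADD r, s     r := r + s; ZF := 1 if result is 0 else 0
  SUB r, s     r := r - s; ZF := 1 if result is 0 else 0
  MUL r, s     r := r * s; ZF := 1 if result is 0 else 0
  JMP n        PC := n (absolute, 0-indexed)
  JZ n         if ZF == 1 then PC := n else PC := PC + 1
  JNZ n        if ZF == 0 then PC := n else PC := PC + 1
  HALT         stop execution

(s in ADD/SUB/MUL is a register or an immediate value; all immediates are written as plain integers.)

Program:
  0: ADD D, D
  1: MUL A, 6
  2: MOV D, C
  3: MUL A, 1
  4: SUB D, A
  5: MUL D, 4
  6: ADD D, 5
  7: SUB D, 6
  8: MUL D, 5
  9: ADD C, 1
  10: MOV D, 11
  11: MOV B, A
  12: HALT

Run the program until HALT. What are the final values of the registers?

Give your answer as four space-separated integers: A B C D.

Step 1: PC=0 exec 'ADD D, D'. After: A=0 B=0 C=0 D=0 ZF=1 PC=1
Step 2: PC=1 exec 'MUL A, 6'. After: A=0 B=0 C=0 D=0 ZF=1 PC=2
Step 3: PC=2 exec 'MOV D, C'. After: A=0 B=0 C=0 D=0 ZF=1 PC=3
Step 4: PC=3 exec 'MUL A, 1'. After: A=0 B=0 C=0 D=0 ZF=1 PC=4
Step 5: PC=4 exec 'SUB D, A'. After: A=0 B=0 C=0 D=0 ZF=1 PC=5
Step 6: PC=5 exec 'MUL D, 4'. After: A=0 B=0 C=0 D=0 ZF=1 PC=6
Step 7: PC=6 exec 'ADD D, 5'. After: A=0 B=0 C=0 D=5 ZF=0 PC=7
Step 8: PC=7 exec 'SUB D, 6'. After: A=0 B=0 C=0 D=-1 ZF=0 PC=8
Step 9: PC=8 exec 'MUL D, 5'. After: A=0 B=0 C=0 D=-5 ZF=0 PC=9
Step 10: PC=9 exec 'ADD C, 1'. After: A=0 B=0 C=1 D=-5 ZF=0 PC=10
Step 11: PC=10 exec 'MOV D, 11'. After: A=0 B=0 C=1 D=11 ZF=0 PC=11
Step 12: PC=11 exec 'MOV B, A'. After: A=0 B=0 C=1 D=11 ZF=0 PC=12
Step 13: PC=12 exec 'HALT'. After: A=0 B=0 C=1 D=11 ZF=0 PC=12 HALTED

Answer: 0 0 1 11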